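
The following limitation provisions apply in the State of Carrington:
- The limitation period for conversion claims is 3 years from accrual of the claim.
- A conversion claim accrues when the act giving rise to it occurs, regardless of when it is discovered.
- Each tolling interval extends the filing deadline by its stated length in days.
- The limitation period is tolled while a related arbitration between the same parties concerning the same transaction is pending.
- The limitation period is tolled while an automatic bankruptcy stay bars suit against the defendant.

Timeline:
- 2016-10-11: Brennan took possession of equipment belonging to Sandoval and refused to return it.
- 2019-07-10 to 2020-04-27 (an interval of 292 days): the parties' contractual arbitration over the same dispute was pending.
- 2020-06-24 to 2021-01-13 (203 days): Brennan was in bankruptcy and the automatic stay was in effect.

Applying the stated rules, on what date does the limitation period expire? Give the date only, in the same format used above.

The limitation period began to run on 2016-10-11.
Adding the 3 years base period to 2016-10-11 gives a deadline of 2019-10-11, before any tolling.
The period was tolled for 292 days by the pending related arbitration (2019-07-10 to 2020-04-27), pushing the deadline to 2020-07-29.
The period was tolled for 203 days by the automatic bankruptcy stay (2020-06-24 to 2021-01-13), pushing the deadline to 2021-02-17.

2021-02-17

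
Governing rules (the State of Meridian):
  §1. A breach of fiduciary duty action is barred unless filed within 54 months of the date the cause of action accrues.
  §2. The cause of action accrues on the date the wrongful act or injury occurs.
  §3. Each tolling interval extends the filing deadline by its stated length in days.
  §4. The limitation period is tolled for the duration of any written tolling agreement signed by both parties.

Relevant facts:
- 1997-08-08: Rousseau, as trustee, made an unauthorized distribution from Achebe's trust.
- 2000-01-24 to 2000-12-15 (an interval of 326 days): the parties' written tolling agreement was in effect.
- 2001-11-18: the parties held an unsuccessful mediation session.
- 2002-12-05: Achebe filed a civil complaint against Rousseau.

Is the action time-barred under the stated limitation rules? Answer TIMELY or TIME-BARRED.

The claim accrued on 1997-08-08, when the wrongful act occurred.
Adding the 54 months base period to 1997-08-08 gives a deadline of 2002-02-08, before any tolling.
The written tolling agreement from 2000-01-24 to 2000-12-15 tolled the period for 326 days, extending the deadline to 2002-12-31.
The other events in the timeline have no effect on the limitation period under the stated rules.
The 2002-12-05 filing precedes the 2002-12-31 deadline; the claim is timely.

TIMELY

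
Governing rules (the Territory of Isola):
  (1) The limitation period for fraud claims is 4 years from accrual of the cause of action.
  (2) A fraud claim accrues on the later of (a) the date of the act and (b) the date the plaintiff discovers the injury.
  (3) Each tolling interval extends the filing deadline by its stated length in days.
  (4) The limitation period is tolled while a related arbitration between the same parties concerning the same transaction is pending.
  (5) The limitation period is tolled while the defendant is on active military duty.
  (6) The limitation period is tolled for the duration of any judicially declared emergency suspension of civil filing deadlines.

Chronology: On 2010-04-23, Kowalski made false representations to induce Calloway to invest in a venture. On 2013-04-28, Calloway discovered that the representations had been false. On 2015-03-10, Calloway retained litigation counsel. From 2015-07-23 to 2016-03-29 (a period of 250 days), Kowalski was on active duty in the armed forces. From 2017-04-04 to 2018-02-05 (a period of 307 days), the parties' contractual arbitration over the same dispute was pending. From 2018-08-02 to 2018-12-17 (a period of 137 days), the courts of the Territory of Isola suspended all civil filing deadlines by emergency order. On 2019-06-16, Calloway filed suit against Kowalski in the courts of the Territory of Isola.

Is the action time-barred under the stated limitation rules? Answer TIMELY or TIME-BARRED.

Taking the later of the act (2010-04-23) and discovery (2013-04-28), the claim accrued on 2013-04-28.
4 years from 2013-04-28 is 2017-04-28.
Because the defendant's active military service ran from 2015-07-23 to 2016-03-29, the deadline is extended by 250 days to 2018-01-03.
The pending related arbitration from 2017-04-04 to 2018-02-05 tolled the period for 307 days, extending the deadline to 2018-11-06.
Because the emergency suspension of filing deadlines ran from 2018-08-02 to 2018-12-17, the deadline is extended by 137 days to 2019-03-23.
Nothing else in the chronology tolls or restarts the period.
The 2019-06-16 filing falls after the 2019-03-23 deadline; the claim is time-barred.

TIME-BARRED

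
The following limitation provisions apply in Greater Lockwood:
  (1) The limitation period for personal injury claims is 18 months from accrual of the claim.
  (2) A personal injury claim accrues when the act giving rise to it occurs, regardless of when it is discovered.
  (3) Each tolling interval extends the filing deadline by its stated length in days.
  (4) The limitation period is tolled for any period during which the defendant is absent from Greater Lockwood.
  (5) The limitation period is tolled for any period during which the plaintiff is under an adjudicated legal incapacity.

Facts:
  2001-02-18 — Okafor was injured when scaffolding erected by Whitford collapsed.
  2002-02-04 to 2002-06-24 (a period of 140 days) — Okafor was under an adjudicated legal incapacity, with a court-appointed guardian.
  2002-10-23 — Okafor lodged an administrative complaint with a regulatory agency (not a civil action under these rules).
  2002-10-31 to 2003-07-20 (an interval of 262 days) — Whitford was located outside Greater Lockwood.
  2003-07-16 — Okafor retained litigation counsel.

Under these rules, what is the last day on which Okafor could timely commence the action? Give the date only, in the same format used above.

The claim accrued on 2001-02-18, the date of the act.
Adding the 18 months base period to 2001-02-18 gives a deadline of 2002-08-18, before any tolling.
The plaintiff's legal incapacity from 2002-02-04 to 2002-06-24 tolled the period for 140 days, extending the deadline to 2003-01-05.
The period was tolled for 262 days by the defendant's absence from the jurisdiction (2002-10-31 to 2003-07-20), pushing the deadline to 2003-09-24.
The other events in the timeline have no effect on the limitation period under the stated rules.

2003-09-24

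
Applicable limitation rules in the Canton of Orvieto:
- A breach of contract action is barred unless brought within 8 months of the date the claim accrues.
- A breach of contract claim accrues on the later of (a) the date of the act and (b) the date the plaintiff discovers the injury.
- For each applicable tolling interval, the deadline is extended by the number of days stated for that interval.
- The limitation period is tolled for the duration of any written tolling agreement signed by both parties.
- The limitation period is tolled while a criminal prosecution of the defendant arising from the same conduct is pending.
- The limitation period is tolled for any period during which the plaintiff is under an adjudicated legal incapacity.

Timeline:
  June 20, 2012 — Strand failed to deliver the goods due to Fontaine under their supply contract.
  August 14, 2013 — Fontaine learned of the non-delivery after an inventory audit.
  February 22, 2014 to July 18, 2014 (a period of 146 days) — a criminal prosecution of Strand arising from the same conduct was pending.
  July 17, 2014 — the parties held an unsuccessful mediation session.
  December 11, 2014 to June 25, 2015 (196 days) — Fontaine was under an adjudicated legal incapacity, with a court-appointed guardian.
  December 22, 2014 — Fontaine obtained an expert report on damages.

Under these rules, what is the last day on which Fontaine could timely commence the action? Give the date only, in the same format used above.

Because discovery on August 14, 2013 post-dates the June 20, 2012 act, accrual under the later-of rule falls on August 14, 2013.
8 months from August 14, 2013 is April 14, 2014.
Because the pending criminal prosecution ran from February 22, 2014 to July 18, 2014, the deadline is extended by 146 days to September 7, 2014.
The plaintiff's legal incapacity from December 11, 2014 to June 25, 2015 began after the period had already run on September 7, 2014, so it has no tolling effect.
The other events in the timeline have no effect on the limitation period under the stated rules.

September 7, 2014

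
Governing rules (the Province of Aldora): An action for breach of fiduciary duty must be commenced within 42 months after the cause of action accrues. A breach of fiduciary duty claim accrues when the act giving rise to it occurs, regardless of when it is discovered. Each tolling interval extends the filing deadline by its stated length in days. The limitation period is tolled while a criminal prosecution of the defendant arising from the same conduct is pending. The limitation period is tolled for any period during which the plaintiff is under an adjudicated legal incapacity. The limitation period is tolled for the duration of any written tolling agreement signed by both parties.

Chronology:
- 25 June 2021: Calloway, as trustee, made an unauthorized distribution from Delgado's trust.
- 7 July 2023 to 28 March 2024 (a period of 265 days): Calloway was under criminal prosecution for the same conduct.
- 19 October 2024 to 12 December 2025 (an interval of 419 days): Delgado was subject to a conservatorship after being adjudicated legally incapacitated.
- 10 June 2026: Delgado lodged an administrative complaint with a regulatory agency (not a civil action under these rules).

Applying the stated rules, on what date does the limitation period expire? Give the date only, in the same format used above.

9 November 2026

The limitation period began to run on 25 June 2021.
The untolled deadline — 42 months after 25 June 2021 — is 25 December 2024.
The pending criminal prosecution from 7 July 2023 to 28 March 2024 tolled the period for 265 days, extending the deadline to 16 September 2025.
Because the plaintiff's legal incapacity ran from 19 October 2024 to 12 December 2025, the deadline is extended by 419 days to 9 November 2026.
The other events in the timeline have no effect on the limitation period under the stated rules.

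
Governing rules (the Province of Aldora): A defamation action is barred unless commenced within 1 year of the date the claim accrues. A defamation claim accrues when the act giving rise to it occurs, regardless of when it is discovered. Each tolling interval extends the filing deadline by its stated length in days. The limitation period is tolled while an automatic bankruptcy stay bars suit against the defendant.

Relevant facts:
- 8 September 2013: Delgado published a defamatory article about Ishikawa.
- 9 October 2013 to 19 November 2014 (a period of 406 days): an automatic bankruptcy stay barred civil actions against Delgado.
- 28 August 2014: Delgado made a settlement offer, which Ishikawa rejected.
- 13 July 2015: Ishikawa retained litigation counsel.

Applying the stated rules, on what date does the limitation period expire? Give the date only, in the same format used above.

The claim accrued on 8 September 2013, the date of the act.
Adding the 1 year base period to 8 September 2013 gives a deadline of 8 September 2014, before any tolling.
The automatic bankruptcy stay from 9 October 2013 to 19 November 2014 tolled the period for 406 days, extending the deadline to 19 October 2015.
The other events in the timeline have no effect on the limitation period under the stated rules.

19 October 2015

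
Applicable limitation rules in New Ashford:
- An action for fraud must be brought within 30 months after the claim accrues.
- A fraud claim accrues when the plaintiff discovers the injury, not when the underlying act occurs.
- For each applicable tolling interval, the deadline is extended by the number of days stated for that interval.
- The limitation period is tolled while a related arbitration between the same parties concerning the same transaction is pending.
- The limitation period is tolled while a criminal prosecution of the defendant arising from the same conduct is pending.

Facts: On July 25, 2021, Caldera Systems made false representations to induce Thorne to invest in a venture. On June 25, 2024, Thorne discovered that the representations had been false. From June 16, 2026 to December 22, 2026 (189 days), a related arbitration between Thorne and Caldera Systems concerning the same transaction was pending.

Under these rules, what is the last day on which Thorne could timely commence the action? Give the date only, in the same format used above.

Accrual is tied to discovery, so the period began on June 25, 2024 rather than on July 25, 2021 when the act occurred.
30 months from June 25, 2024 is December 25, 2026.
The period was tolled for 189 days by the pending related arbitration (June 16, 2026 to December 22, 2026), pushing the deadline to July 2, 2027.

July 2, 2027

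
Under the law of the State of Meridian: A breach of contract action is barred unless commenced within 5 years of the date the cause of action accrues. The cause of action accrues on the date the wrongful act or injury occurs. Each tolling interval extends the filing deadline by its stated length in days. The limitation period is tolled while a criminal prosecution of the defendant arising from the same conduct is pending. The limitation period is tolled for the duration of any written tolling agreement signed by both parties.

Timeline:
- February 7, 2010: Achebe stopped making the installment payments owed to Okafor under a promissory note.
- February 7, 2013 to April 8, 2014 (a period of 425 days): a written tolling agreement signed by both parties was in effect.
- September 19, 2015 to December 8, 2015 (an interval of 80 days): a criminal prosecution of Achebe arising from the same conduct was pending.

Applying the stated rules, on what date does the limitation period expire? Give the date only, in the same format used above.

June 26, 2016

The cause of action accrued on February 7, 2010, the date of the act.
5 years from February 7, 2010 is February 7, 2015.
The period was tolled for 425 days by the written tolling agreement (February 7, 2013 to April 8, 2014), pushing the deadline to April 7, 2016.
The period was tolled for 80 days by the pending criminal prosecution (September 19, 2015 to December 8, 2015), pushing the deadline to June 26, 2016.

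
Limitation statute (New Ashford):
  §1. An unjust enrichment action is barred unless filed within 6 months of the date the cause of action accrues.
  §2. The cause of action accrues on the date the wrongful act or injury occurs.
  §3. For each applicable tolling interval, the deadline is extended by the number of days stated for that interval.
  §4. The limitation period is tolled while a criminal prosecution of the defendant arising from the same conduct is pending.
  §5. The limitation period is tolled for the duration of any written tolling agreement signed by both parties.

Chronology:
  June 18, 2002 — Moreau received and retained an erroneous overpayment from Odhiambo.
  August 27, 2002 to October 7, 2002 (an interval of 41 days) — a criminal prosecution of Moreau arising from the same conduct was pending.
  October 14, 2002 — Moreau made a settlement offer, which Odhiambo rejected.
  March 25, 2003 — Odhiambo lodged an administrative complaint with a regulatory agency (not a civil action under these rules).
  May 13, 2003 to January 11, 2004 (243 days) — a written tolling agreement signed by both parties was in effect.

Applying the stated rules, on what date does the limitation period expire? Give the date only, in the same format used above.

The claim accrued on June 18, 2002, when the wrongful act occurred.
6 months from June 18, 2002 is December 18, 2002.
The period was tolled for 41 days by the pending criminal prosecution (August 27, 2002 to October 7, 2002), pushing the deadline to January 28, 2003.
The written tolling agreement from May 13, 2003 to January 11, 2004 began after the period had already run on January 28, 2003, so it has no tolling effect.
None of the other events listed affects the running of the period under the stated rules.

January 28, 2003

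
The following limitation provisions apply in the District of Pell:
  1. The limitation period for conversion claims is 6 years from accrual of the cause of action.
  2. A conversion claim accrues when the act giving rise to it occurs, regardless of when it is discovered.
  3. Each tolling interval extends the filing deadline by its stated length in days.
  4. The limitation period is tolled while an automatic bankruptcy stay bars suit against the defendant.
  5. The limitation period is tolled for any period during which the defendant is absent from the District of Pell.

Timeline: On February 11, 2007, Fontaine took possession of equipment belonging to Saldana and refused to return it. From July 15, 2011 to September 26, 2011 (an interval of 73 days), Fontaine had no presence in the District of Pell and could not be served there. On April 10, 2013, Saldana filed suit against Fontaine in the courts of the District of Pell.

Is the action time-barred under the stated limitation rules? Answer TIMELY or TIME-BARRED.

The cause of action accrued on February 11, 2007, the date of the act.
The untolled deadline — 6 years after February 11, 2007 — is February 11, 2013.
Because the defendant's absence from the jurisdiction ran from July 15, 2011 to September 26, 2011, the deadline is extended by 73 days to April 25, 2013.
Saldana filed on April 10, 2013, before the April 25, 2013 deadline, so the action is timely.

TIMELY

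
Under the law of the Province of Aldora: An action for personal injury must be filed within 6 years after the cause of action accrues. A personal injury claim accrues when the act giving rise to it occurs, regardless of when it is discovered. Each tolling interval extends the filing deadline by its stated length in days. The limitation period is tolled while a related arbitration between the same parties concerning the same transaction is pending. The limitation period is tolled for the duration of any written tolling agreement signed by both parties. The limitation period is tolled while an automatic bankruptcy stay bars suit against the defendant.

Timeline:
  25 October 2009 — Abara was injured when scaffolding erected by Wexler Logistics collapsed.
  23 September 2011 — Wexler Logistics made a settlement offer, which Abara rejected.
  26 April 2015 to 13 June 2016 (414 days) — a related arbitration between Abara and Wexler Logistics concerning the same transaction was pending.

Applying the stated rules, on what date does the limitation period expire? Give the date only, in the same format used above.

12 December 2016

The limitation period began to run on 25 October 2009.
6 years from 25 October 2009 is 25 October 2015.
Because the pending related arbitration ran from 26 April 2015 to 13 June 2016, the deadline is extended by 414 days to 12 December 2016.
None of the other events listed affects the running of the period under the stated rules.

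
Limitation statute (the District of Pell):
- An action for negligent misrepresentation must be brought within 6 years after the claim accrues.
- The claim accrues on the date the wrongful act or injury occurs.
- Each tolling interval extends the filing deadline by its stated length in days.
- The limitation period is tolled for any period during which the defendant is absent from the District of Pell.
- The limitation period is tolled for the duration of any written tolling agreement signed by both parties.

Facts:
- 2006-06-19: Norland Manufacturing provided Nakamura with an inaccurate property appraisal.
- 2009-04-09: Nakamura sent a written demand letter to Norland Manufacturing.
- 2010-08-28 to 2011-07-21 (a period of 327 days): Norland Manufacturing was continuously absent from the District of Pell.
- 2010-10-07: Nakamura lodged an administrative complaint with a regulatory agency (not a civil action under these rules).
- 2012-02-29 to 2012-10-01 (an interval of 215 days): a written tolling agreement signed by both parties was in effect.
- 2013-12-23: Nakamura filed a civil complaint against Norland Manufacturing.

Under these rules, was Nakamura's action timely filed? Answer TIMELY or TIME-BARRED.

TIME-BARRED

The claim accrued on 2006-06-19, the date of the act.
6 years from 2006-06-19 is 2012-06-19.
The defendant's absence from the jurisdiction from 2010-08-28 to 2011-07-21 tolled the period for 327 days, extending the deadline to 2013-05-12.
The period was tolled for 215 days by the written tolling agreement (2012-02-29 to 2012-10-01), pushing the deadline to 2013-12-13.
The other events in the timeline have no effect on the limitation period under the stated rules.
Nakamura filed on 2013-12-23, after the 2013-12-13 deadline, so the action is time-barred.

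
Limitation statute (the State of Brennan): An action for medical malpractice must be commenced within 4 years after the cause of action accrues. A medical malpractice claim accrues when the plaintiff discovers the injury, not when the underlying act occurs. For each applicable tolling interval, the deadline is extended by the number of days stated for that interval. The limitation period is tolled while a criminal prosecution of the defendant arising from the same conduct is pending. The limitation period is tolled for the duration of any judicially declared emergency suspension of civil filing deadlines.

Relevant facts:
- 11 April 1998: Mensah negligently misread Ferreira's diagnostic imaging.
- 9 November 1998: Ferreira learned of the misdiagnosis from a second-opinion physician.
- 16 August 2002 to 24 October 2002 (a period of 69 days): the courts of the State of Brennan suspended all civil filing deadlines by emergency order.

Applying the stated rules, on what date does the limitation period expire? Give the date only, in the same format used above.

The claim did not accrue until Ferreira discovered the injury on 9 November 1998; the 11 April 1998 act date does not start the clock under the stated rule.
Adding the 4 years base period to 9 November 1998 gives a deadline of 9 November 2002, before any tolling.
The emergency suspension of filing deadlines from 16 August 2002 to 24 October 2002 tolled the period for 69 days, extending the deadline to 17 January 2003.

17 January 2003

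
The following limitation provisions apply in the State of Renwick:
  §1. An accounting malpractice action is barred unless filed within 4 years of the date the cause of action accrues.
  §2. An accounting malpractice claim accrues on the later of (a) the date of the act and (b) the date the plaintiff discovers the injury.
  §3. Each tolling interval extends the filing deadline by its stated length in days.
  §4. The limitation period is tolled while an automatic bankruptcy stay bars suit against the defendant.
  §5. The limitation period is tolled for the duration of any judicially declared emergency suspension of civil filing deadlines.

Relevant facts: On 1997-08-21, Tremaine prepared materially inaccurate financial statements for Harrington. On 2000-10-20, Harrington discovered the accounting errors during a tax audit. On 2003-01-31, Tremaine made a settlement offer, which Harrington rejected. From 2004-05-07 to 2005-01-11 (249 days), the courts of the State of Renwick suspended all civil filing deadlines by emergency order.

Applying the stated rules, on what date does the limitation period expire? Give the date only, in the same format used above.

2005-06-26

Because discovery on 2000-10-20 post-dates the 1997-08-21 act, accrual under the later-of rule falls on 2000-10-20.
4 years from 2000-10-20 is 2004-10-20.
Because the emergency suspension of filing deadlines ran from 2004-05-07 to 2005-01-11, the deadline is extended by 249 days to 2005-06-26.
The other events in the timeline have no effect on the limitation period under the stated rules.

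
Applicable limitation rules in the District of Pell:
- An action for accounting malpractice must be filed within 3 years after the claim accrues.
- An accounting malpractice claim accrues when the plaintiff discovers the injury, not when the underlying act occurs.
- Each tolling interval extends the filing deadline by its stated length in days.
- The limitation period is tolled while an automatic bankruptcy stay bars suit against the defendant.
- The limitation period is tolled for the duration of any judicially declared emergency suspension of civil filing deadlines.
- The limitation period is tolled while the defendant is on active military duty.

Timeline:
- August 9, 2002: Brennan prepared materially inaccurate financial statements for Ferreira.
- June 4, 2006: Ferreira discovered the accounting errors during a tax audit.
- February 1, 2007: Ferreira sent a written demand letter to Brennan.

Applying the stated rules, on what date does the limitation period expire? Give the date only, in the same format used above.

Accrual is tied to discovery, so the period began on June 4, 2006 rather than on August 9, 2002 when the act occurred.
The untolled deadline — 3 years after June 4, 2006 — is June 4, 2009.
Nothing else in the chronology tolls or restarts the period.

June 4, 2009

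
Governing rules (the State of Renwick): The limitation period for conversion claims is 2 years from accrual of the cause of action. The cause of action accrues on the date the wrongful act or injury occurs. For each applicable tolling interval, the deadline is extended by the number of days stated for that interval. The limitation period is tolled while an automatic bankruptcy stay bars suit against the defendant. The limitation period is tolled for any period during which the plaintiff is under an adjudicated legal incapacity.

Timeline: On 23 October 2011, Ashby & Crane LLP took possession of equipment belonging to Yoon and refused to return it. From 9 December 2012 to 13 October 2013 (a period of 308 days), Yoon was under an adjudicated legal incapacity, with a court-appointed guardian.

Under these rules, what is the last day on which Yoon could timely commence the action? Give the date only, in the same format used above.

27 August 2014

The cause of action accrued on 23 October 2011, the date of the act.
Adding the 2 years base period to 23 October 2011 gives a deadline of 23 October 2013, before any tolling.
Because the plaintiff's legal incapacity ran from 9 December 2012 to 13 October 2013, the deadline is extended by 308 days to 27 August 2014.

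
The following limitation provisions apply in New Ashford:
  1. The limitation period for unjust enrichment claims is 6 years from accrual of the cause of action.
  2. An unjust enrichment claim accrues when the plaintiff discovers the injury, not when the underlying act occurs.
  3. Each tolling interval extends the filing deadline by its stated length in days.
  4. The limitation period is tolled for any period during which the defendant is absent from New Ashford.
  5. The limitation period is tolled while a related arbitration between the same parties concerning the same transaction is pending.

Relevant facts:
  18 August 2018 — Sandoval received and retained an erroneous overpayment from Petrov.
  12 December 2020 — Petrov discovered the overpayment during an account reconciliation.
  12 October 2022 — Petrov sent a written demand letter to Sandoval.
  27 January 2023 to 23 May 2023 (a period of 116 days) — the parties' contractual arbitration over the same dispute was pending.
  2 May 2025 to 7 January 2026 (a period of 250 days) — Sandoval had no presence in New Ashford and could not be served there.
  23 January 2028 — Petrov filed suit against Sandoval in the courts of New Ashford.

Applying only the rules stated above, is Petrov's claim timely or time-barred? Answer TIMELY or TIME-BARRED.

Under the discovery rule, the claim accrued on 12 December 2020, when Petrov discovered the injury — not on the 18 August 2018 date of the underlying act.
The untolled deadline — 6 years after 12 December 2020 — is 12 December 2026.
The period was tolled for 116 days by the pending related arbitration (27 January 2023 to 23 May 2023), pushing the deadline to 7 April 2027.
Because the defendant's absence from the jurisdiction ran from 2 May 2025 to 7 January 2026, the deadline is extended by 250 days to 13 December 2027.
None of the other events listed affects the running of the period under the stated rules.
The 23 January 2028 filing falls after the 13 December 2027 deadline; the claim is time-barred.

TIME-BARRED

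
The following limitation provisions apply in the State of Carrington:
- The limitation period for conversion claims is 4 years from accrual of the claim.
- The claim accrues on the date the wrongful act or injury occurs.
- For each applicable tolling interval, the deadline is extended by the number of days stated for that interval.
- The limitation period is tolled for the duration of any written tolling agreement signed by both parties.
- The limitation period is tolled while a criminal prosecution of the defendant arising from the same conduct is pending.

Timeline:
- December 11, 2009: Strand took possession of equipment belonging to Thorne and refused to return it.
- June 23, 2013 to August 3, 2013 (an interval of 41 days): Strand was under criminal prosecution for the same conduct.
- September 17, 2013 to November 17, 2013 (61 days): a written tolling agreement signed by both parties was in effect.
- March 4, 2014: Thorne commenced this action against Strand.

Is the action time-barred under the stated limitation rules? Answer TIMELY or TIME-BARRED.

The limitation period began to run on December 11, 2009.
The untolled deadline — 4 years after December 11, 2009 — is December 11, 2013.
The pending criminal prosecution from June 23, 2013 to August 3, 2013 tolled the period for 41 days, extending the deadline to January 21, 2014.
Because the written tolling agreement ran from September 17, 2013 to November 17, 2013, the deadline is extended by 61 days to March 23, 2014.
Filing on March 4, 2014 beat the March 23, 2014 deadline — the action is timely.

TIMELY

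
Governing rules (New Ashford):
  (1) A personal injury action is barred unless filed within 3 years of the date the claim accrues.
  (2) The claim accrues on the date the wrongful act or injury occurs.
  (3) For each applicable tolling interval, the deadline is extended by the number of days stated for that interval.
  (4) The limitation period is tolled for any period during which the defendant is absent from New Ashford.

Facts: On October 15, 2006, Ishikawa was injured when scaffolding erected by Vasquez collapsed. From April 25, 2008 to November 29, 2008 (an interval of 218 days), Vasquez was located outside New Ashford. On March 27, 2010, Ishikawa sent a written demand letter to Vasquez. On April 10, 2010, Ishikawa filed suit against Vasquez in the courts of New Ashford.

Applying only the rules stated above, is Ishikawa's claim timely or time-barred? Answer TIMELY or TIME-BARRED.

The limitation period began to run on October 15, 2006.
The untolled deadline — 3 years after October 15, 2006 — is October 15, 2009.
The period was tolled for 218 days by the defendant's absence from the jurisdiction (April 25, 2008 to November 29, 2008), pushing the deadline to May 21, 2010.
Nothing else in the chronology tolls or restarts the period.
Ishikawa filed on April 10, 2010, before the May 21, 2010 deadline, so the action is timely.

TIMELY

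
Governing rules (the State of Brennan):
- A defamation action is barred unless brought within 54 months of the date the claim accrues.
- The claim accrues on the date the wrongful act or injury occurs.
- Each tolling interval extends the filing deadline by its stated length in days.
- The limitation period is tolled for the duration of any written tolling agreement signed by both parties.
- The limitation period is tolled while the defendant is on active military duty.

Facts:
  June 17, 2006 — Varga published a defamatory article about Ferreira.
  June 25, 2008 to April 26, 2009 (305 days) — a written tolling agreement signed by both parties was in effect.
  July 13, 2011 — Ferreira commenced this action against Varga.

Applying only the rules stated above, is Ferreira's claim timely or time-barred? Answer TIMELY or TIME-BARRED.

The claim accrued on June 17, 2006, the date of the act.
Adding the 54 months base period to June 17, 2006 gives a deadline of December 17, 2010, before any tolling.
The period was tolled for 305 days by the written tolling agreement (June 25, 2008 to April 26, 2009), pushing the deadline to October 18, 2011.
Filing on July 13, 2011 beat the October 18, 2011 deadline — the action is timely.

TIMELY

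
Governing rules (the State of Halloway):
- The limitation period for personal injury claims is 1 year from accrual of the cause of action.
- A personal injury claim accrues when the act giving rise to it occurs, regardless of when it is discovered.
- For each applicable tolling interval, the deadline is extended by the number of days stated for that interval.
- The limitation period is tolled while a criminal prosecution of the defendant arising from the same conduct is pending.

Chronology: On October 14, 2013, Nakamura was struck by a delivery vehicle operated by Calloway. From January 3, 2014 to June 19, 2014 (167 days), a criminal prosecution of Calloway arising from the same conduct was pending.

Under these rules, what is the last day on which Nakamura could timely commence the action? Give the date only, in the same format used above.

The cause of action accrued on October 14, 2013, the date of the act.
Adding the 1 year base period to October 14, 2013 gives a deadline of October 14, 2014, before any tolling.
The period was tolled for 167 days by the pending criminal prosecution (January 3, 2014 to June 19, 2014), pushing the deadline to March 30, 2015.

March 30, 2015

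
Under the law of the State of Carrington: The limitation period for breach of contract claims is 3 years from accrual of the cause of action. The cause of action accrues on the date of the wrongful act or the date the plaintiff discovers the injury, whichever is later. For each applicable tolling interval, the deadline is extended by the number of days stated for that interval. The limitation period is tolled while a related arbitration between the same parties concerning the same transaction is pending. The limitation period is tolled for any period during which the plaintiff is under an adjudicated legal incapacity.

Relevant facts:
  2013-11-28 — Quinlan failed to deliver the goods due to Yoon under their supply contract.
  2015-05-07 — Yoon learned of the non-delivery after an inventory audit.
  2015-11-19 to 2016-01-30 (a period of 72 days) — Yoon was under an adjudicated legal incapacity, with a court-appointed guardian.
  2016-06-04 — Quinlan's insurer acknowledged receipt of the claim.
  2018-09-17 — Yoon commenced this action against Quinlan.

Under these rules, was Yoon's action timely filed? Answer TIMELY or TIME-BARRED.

The claim accrued on 2015-05-07 — the later of the 2013-11-28 act and the 2015-05-07 discovery.
The untolled deadline — 3 years after 2015-05-07 — is 2018-05-07.
The period was tolled for 72 days by the plaintiff's legal incapacity (2015-11-19 to 2016-01-30), pushing the deadline to 2018-07-18.
None of the other events listed affects the running of the period under the stated rules.
Filing on 2018-09-17 missed the 2018-07-18 deadline — the action is time-barred.

TIME-BARRED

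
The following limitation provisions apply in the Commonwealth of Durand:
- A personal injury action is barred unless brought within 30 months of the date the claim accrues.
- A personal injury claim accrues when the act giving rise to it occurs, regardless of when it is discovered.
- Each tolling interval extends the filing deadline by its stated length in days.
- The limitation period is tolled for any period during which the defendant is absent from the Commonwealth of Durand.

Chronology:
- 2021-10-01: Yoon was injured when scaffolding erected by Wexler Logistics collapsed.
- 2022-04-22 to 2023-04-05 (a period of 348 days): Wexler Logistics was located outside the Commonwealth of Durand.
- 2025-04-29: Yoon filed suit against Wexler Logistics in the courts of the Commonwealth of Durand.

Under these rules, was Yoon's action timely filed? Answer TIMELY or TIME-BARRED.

TIME-BARRED

The claim accrued on 2021-10-01, the date of the act.
Adding the 30 months base period to 2021-10-01 gives a deadline of 2024-04-01, before any tolling.
Because the defendant's absence from the jurisdiction ran from 2022-04-22 to 2023-04-05, the deadline is extended by 348 days to 2025-03-15.
Filing on 2025-04-29 missed the 2025-03-15 deadline — the action is time-barred.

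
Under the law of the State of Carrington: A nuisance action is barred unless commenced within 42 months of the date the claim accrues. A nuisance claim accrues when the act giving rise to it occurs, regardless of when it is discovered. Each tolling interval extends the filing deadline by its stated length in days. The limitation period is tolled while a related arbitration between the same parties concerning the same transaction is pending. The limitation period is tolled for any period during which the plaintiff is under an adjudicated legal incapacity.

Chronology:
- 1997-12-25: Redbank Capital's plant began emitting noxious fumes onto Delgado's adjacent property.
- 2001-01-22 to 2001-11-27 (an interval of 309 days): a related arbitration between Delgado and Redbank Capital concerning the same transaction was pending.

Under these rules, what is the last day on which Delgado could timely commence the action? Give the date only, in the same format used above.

2002-04-30

The claim accrued on 1997-12-25, when the wrongful act occurred.
42 months from 1997-12-25 is 2001-06-25.
The period was tolled for 309 days by the pending related arbitration (2001-01-22 to 2001-11-27), pushing the deadline to 2002-04-30.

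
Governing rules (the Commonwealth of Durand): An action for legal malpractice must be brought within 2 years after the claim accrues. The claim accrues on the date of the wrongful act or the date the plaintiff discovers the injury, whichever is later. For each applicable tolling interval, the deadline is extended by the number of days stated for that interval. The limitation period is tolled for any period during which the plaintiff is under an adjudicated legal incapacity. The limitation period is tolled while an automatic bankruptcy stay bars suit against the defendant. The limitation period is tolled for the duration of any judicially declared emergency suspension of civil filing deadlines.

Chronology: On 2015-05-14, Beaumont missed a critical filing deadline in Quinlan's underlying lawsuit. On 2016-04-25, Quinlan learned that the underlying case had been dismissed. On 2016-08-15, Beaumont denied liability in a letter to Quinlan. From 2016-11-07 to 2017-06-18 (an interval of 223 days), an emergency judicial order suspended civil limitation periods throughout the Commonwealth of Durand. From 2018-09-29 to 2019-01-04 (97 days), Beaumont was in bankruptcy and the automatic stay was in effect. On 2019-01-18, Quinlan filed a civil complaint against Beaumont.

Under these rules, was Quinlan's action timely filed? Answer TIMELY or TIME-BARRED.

TIMELY

Taking the later of the act (2015-05-14) and discovery (2016-04-25), the claim accrued on 2016-04-25.
2 years from 2016-04-25 is 2018-04-25.
The period was tolled for 223 days by the emergency suspension of filing deadlines (2016-11-07 to 2017-06-18), pushing the deadline to 2018-12-04.
The automatic bankruptcy stay from 2018-09-29 to 2019-01-04 tolled the period for 97 days, extending the deadline to 2019-03-11.
None of the other events listed affects the running of the period under the stated rules.
Filing on 2019-01-18 beat the 2019-03-11 deadline — the action is timely.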